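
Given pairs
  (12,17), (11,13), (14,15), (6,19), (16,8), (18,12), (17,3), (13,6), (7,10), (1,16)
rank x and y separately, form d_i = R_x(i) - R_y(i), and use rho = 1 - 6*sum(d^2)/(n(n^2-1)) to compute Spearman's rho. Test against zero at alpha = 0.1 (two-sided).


Step 1: Rank x and y separately (midranks; no ties here).
rank(x): 12->5, 11->4, 14->7, 6->2, 16->8, 18->10, 17->9, 13->6, 7->3, 1->1
rank(y): 17->9, 13->6, 15->7, 19->10, 8->3, 12->5, 3->1, 6->2, 10->4, 16->8
Step 2: d_i = R_x(i) - R_y(i); compute d_i^2.
  (5-9)^2=16, (4-6)^2=4, (7-7)^2=0, (2-10)^2=64, (8-3)^2=25, (10-5)^2=25, (9-1)^2=64, (6-2)^2=16, (3-4)^2=1, (1-8)^2=49
sum(d^2) = 264.
Step 3: rho = 1 - 6*264 / (10*(10^2 - 1)) = 1 - 1584/990 = -0.600000.
Step 4: Under H0, t = rho * sqrt((n-2)/(1-rho^2)) = -2.1213 ~ t(8).
Step 5: Two-sided p-value from the t-distribution with 8 df = 0.066688.
Step 6: alpha = 0.1. reject H0.

rho = -0.6000, p = 0.066688, reject H0 at alpha = 0.1.


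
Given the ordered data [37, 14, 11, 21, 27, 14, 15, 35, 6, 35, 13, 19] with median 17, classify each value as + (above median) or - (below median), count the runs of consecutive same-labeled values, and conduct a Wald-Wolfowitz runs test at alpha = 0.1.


Step 1: Compute median = 17; label A = above, B = below.
Labels in order: ABBAABBABABA  (n_A = 6, n_B = 6)
Step 2: Count runs R = 9.
Step 3: Under H0 (random ordering), E[R] = 2*n_A*n_B/(n_A+n_B) + 1 = 2*6*6/12 + 1 = 7.0000.
        Var[R] = 2*n_A*n_B*(2*n_A*n_B - n_A - n_B) / ((n_A+n_B)^2 * (n_A+n_B-1)) = 4320/1584 = 2.7273.
        SD[R] = 1.6514.
Step 4: Continuity-corrected z = (R - 0.5 - E[R]) / SD[R] = (9 - 0.5 - 7.0000) / 1.6514 = 0.9083.
Step 5: Two-sided p-value via normal approximation = 2*(1 - Phi(|z|)) = 0.363722.
Step 6: alpha = 0.1. fail to reject H0.

R = 9, z = 0.9083, p = 0.363722, fail to reject H0.


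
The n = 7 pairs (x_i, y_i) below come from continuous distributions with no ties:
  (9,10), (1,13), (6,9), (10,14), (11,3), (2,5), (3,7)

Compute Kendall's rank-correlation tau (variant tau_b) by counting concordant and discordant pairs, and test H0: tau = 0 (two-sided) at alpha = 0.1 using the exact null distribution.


Step 1: Enumerate the 21 unordered pairs (i,j) with i<j and classify each by sign(x_j-x_i) * sign(y_j-y_i).
  (1,2):dx=-8,dy=+3->D; (1,3):dx=-3,dy=-1->C; (1,4):dx=+1,dy=+4->C; (1,5):dx=+2,dy=-7->D
  (1,6):dx=-7,dy=-5->C; (1,7):dx=-6,dy=-3->C; (2,3):dx=+5,dy=-4->D; (2,4):dx=+9,dy=+1->C
  (2,5):dx=+10,dy=-10->D; (2,6):dx=+1,dy=-8->D; (2,7):dx=+2,dy=-6->D; (3,4):dx=+4,dy=+5->C
  (3,5):dx=+5,dy=-6->D; (3,6):dx=-4,dy=-4->C; (3,7):dx=-3,dy=-2->C; (4,5):dx=+1,dy=-11->D
  (4,6):dx=-8,dy=-9->C; (4,7):dx=-7,dy=-7->C; (5,6):dx=-9,dy=+2->D; (5,7):dx=-8,dy=+4->D
  (6,7):dx=+1,dy=+2->C
Step 2: C = 11, D = 10, total pairs = 21.
Step 3: tau = (C - D)/(n(n-1)/2) = (11 - 10)/21 = 0.047619.
Step 4: Exact two-sided p-value (enumerate n! = 5040 permutations of y under H0): p = 1.000000.
Step 5: alpha = 0.1. fail to reject H0.

tau_b = 0.0476 (C=11, D=10), p = 1.000000, fail to reject H0.


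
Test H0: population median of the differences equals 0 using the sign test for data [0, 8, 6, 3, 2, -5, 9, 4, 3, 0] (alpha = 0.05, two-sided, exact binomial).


Step 1: Discard zero differences. Original n = 10; n_eff = number of nonzero differences = 8.
Nonzero differences (with sign): +8, +6, +3, +2, -5, +9, +4, +3
Step 2: Count signs: positive = 7, negative = 1.
Step 3: Under H0: P(positive) = 0.5, so the number of positives S ~ Bin(8, 0.5).
Step 4: Two-sided exact p-value = sum of Bin(8,0.5) probabilities at or below the observed probability = 0.070312.
Step 5: alpha = 0.05. fail to reject H0.

n_eff = 8, pos = 7, neg = 1, p = 0.070312, fail to reject H0.


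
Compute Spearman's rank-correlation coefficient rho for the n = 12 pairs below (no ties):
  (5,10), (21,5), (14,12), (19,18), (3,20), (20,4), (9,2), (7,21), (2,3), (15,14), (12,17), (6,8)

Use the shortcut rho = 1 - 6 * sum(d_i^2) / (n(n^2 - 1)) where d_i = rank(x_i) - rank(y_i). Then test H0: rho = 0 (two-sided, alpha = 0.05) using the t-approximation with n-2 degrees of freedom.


Step 1: Rank x and y separately (midranks; no ties here).
rank(x): 5->3, 21->12, 14->8, 19->10, 3->2, 20->11, 9->6, 7->5, 2->1, 15->9, 12->7, 6->4
rank(y): 10->6, 5->4, 12->7, 18->10, 20->11, 4->3, 2->1, 21->12, 3->2, 14->8, 17->9, 8->5
Step 2: d_i = R_x(i) - R_y(i); compute d_i^2.
  (3-6)^2=9, (12-4)^2=64, (8-7)^2=1, (10-10)^2=0, (2-11)^2=81, (11-3)^2=64, (6-1)^2=25, (5-12)^2=49, (1-2)^2=1, (9-8)^2=1, (7-9)^2=4, (4-5)^2=1
sum(d^2) = 300.
Step 3: rho = 1 - 6*300 / (12*(12^2 - 1)) = 1 - 1800/1716 = -0.048951.
Step 4: Under H0, t = rho * sqrt((n-2)/(1-rho^2)) = -0.1550 ~ t(10).
Step 5: Two-sided p-value from the t-distribution with 10 df = 0.879919.
Step 6: alpha = 0.05. fail to reject H0.

rho = -0.0490, p = 0.879919, fail to reject H0 at alpha = 0.05.


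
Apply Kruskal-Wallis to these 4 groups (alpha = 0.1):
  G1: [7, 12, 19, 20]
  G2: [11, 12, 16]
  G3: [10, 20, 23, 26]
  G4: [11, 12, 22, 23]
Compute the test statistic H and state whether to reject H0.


Step 1: Combine all N = 15 observations and assign midranks.
sorted (value, group, rank): (7,G1,1), (10,G3,2), (11,G2,3.5), (11,G4,3.5), (12,G1,6), (12,G2,6), (12,G4,6), (16,G2,8), (19,G1,9), (20,G1,10.5), (20,G3,10.5), (22,G4,12), (23,G3,13.5), (23,G4,13.5), (26,G3,15)
Step 2: Sum ranks within each group.
R_1 = 26.5 (n_1 = 4)
R_2 = 17.5 (n_2 = 3)
R_3 = 41 (n_3 = 4)
R_4 = 35 (n_4 = 4)
Step 3: H = 12/(N(N+1)) * sum(R_i^2/n_i) - 3(N+1)
     = 12/(15*16) * (26.5^2/4 + 17.5^2/3 + 41^2/4 + 35^2/4) - 3*16
     = 0.050000 * 1004.15 - 48
     = 2.207292.
Step 4: Ties present; correction factor C = 1 - 42/(15^3 - 15) = 0.987500. Corrected H = 2.207292 / 0.987500 = 2.235232.
Step 5: Under H0, H ~ chi^2(3); p-value = 0.525042.
Step 6: alpha = 0.1. fail to reject H0.

H = 2.2352, df = 3, p = 0.525042, fail to reject H0.


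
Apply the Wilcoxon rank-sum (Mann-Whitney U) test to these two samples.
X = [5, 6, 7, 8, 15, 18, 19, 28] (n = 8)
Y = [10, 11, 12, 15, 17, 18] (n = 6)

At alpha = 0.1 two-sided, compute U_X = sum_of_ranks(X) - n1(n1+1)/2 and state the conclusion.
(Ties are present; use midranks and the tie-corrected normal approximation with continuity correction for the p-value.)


Step 1: Combine and sort all 14 observations; assign midranks.
sorted (value, group): (5,X), (6,X), (7,X), (8,X), (10,Y), (11,Y), (12,Y), (15,X), (15,Y), (17,Y), (18,X), (18,Y), (19,X), (28,X)
ranks: 5->1, 6->2, 7->3, 8->4, 10->5, 11->6, 12->7, 15->8.5, 15->8.5, 17->10, 18->11.5, 18->11.5, 19->13, 28->14
Step 2: Rank sum for X: R1 = 1 + 2 + 3 + 4 + 8.5 + 11.5 + 13 + 14 = 57.
Step 3: U_X = R1 - n1(n1+1)/2 = 57 - 8*9/2 = 57 - 36 = 21.
       U_Y = n1*n2 - U_X = 48 - 21 = 27.
Step 4: Ties are present, so use the tie-corrected normal approximation (with continuity correction) for the p-value.
Step 5: p-value = 0.746347; compare to alpha = 0.1. fail to reject H0.

U_X = 21, p = 0.746347, fail to reject H0 at alpha = 0.1.


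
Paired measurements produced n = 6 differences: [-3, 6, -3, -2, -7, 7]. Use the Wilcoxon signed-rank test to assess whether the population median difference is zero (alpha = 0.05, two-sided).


Step 1: Drop any zero differences (none here) and take |d_i|.
|d| = [3, 6, 3, 2, 7, 7]
Step 2: Midrank |d_i| (ties get averaged ranks).
ranks: |3|->2.5, |6|->4, |3|->2.5, |2|->1, |7|->5.5, |7|->5.5
Step 3: Attach original signs; sum ranks with positive sign and with negative sign.
W+ = 4 + 5.5 = 9.5
W- = 2.5 + 2.5 + 1 + 5.5 = 11.5
(Check: W+ + W- = 21 should equal n(n+1)/2 = 21.)
Step 4: Test statistic W = min(W+, W-) = 9.5.
Step 5: Ties in |d|, so use the tie-corrected normal approximation.
        E[W] = n(n+1)/4 = 6*7/4 = 10.5.
        Tie groups: |d|=3 (t=2), |d|=7 (t=2); sum(t^3 - t) = 12.
        Var[W] = n(n+1)(2n+1)/24 - sum(t^3-t)/48 = 546/24 - 12/48 = 22.5.
        z = (W - E[W]) / sqrt(Var[W]) = (9.5 - 10.5) / 4.7434 = -0.2108.
        Two-sided p = 2*Phi(z) = 0.833029.
Step 6: alpha = 0.05. fail to reject H0.

W+ = 9.5, W- = 11.5, W = min = 9.5, p = 0.833029, fail to reject H0.


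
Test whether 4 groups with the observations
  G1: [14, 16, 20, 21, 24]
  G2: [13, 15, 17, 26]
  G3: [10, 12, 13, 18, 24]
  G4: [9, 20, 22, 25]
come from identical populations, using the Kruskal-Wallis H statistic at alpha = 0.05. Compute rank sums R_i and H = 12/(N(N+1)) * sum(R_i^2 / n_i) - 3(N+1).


Step 1: Combine all N = 18 observations and assign midranks.
sorted (value, group, rank): (9,G4,1), (10,G3,2), (12,G3,3), (13,G2,4.5), (13,G3,4.5), (14,G1,6), (15,G2,7), (16,G1,8), (17,G2,9), (18,G3,10), (20,G1,11.5), (20,G4,11.5), (21,G1,13), (22,G4,14), (24,G1,15.5), (24,G3,15.5), (25,G4,17), (26,G2,18)
Step 2: Sum ranks within each group.
R_1 = 54 (n_1 = 5)
R_2 = 38.5 (n_2 = 4)
R_3 = 35 (n_3 = 5)
R_4 = 43.5 (n_4 = 4)
Step 3: H = 12/(N(N+1)) * sum(R_i^2/n_i) - 3(N+1)
     = 12/(18*19) * (54^2/5 + 38.5^2/4 + 35^2/5 + 43.5^2/4) - 3*19
     = 0.035088 * 1671.83 - 57
     = 1.660526.
Step 4: Ties present; correction factor C = 1 - 18/(18^3 - 18) = 0.996904. Corrected H = 1.660526 / 0.996904 = 1.665683.
Step 5: Under H0, H ~ chi^2(3); p-value = 0.644590.
Step 6: alpha = 0.05. fail to reject H0.

H = 1.6657, df = 3, p = 0.644590, fail to reject H0.


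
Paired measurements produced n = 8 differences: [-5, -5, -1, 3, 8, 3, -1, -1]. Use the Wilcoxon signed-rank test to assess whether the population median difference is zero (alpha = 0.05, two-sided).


Step 1: Drop any zero differences (none here) and take |d_i|.
|d| = [5, 5, 1, 3, 8, 3, 1, 1]
Step 2: Midrank |d_i| (ties get averaged ranks).
ranks: |5|->6.5, |5|->6.5, |1|->2, |3|->4.5, |8|->8, |3|->4.5, |1|->2, |1|->2
Step 3: Attach original signs; sum ranks with positive sign and with negative sign.
W+ = 4.5 + 8 + 4.5 = 17
W- = 6.5 + 6.5 + 2 + 2 + 2 = 19
(Check: W+ + W- = 36 should equal n(n+1)/2 = 36.)
Step 4: Test statistic W = min(W+, W-) = 17.
Step 5: Ties in |d|, so use the tie-corrected normal approximation.
        E[W] = n(n+1)/4 = 8*9/4 = 18.
        Tie groups: |d|=1 (t=3), |d|=3 (t=2), |d|=5 (t=2); sum(t^3 - t) = 36.
        Var[W] = n(n+1)(2n+1)/24 - sum(t^3-t)/48 = 1224/24 - 36/48 = 50.25.
        z = (W - E[W]) / sqrt(Var[W]) = (17 - 18) / 7.0887 = -0.1411.
        Two-sided p = 2*Phi(z) = 0.887815.
Step 6: alpha = 0.05. fail to reject H0.

W+ = 17, W- = 19, W = min = 17, p = 0.887815, fail to reject H0.


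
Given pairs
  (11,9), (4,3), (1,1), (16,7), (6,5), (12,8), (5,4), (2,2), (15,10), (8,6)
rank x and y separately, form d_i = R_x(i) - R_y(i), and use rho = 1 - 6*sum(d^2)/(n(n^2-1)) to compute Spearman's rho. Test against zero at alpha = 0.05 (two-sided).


Step 1: Rank x and y separately (midranks; no ties here).
rank(x): 11->7, 4->3, 1->1, 16->10, 6->5, 12->8, 5->4, 2->2, 15->9, 8->6
rank(y): 9->9, 3->3, 1->1, 7->7, 5->5, 8->8, 4->4, 2->2, 10->10, 6->6
Step 2: d_i = R_x(i) - R_y(i); compute d_i^2.
  (7-9)^2=4, (3-3)^2=0, (1-1)^2=0, (10-7)^2=9, (5-5)^2=0, (8-8)^2=0, (4-4)^2=0, (2-2)^2=0, (9-10)^2=1, (6-6)^2=0
sum(d^2) = 14.
Step 3: rho = 1 - 6*14 / (10*(10^2 - 1)) = 1 - 84/990 = 0.915152.
Step 4: Under H0, t = rho * sqrt((n-2)/(1-rho^2)) = 6.4212 ~ t(8).
Step 5: Two-sided p-value from the t-distribution with 8 df = 0.000204.
Step 6: alpha = 0.05. reject H0.

rho = 0.9152, p = 0.000204, reject H0 at alpha = 0.05.


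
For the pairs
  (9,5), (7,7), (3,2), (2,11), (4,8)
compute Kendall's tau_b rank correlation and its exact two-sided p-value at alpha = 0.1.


Step 1: Enumerate the 10 unordered pairs (i,j) with i<j and classify each by sign(x_j-x_i) * sign(y_j-y_i).
  (1,2):dx=-2,dy=+2->D; (1,3):dx=-6,dy=-3->C; (1,4):dx=-7,dy=+6->D; (1,5):dx=-5,dy=+3->D
  (2,3):dx=-4,dy=-5->C; (2,4):dx=-5,dy=+4->D; (2,5):dx=-3,dy=+1->D; (3,4):dx=-1,dy=+9->D
  (3,5):dx=+1,dy=+6->C; (4,5):dx=+2,dy=-3->D
Step 2: C = 3, D = 7, total pairs = 10.
Step 3: tau = (C - D)/(n(n-1)/2) = (3 - 7)/10 = -0.400000.
Step 4: Exact two-sided p-value (enumerate n! = 120 permutations of y under H0): p = 0.483333.
Step 5: alpha = 0.1. fail to reject H0.

tau_b = -0.4000 (C=3, D=7), p = 0.483333, fail to reject H0.


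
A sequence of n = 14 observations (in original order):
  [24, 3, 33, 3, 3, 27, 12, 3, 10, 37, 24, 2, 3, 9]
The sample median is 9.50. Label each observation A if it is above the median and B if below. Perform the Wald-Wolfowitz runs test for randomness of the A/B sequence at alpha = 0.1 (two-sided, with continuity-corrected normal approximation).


Step 1: Compute median = 9.50; label A = above, B = below.
Labels in order: ABABBAABAAABBB  (n_A = 7, n_B = 7)
Step 2: Count runs R = 8.
Step 3: Under H0 (random ordering), E[R] = 2*n_A*n_B/(n_A+n_B) + 1 = 2*7*7/14 + 1 = 8.0000.
        Var[R] = 2*n_A*n_B*(2*n_A*n_B - n_A - n_B) / ((n_A+n_B)^2 * (n_A+n_B-1)) = 8232/2548 = 3.2308.
        SD[R] = 1.7974.
Step 4: R = E[R], so z = 0 with no continuity correction.
Step 5: Two-sided p-value via normal approximation = 2*(1 - Phi(|z|)) = 1.000000.
Step 6: alpha = 0.1. fail to reject H0.

R = 8, z = 0.0000, p = 1.000000, fail to reject H0.


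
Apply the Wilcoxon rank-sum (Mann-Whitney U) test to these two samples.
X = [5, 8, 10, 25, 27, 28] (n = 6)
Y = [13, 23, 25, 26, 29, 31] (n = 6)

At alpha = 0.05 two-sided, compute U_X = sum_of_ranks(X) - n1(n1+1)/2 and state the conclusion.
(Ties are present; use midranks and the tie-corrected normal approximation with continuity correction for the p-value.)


Step 1: Combine and sort all 12 observations; assign midranks.
sorted (value, group): (5,X), (8,X), (10,X), (13,Y), (23,Y), (25,X), (25,Y), (26,Y), (27,X), (28,X), (29,Y), (31,Y)
ranks: 5->1, 8->2, 10->3, 13->4, 23->5, 25->6.5, 25->6.5, 26->8, 27->9, 28->10, 29->11, 31->12
Step 2: Rank sum for X: R1 = 1 + 2 + 3 + 6.5 + 9 + 10 = 31.5.
Step 3: U_X = R1 - n1(n1+1)/2 = 31.5 - 6*7/2 = 31.5 - 21 = 10.5.
       U_Y = n1*n2 - U_X = 36 - 10.5 = 25.5.
Step 4: Ties are present, so use the tie-corrected normal approximation (with continuity correction) for the p-value.
Step 5: p-value = 0.261496; compare to alpha = 0.05. fail to reject H0.

U_X = 10.5, p = 0.261496, fail to reject H0 at alpha = 0.05.


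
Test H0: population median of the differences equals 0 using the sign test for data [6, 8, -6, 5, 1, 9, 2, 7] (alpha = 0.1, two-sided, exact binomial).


Step 1: Discard zero differences. Original n = 8; n_eff = number of nonzero differences = 8.
Nonzero differences (with sign): +6, +8, -6, +5, +1, +9, +2, +7
Step 2: Count signs: positive = 7, negative = 1.
Step 3: Under H0: P(positive) = 0.5, so the number of positives S ~ Bin(8, 0.5).
Step 4: Two-sided exact p-value = sum of Bin(8,0.5) probabilities at or below the observed probability = 0.070312.
Step 5: alpha = 0.1. reject H0.

n_eff = 8, pos = 7, neg = 1, p = 0.070312, reject H0.


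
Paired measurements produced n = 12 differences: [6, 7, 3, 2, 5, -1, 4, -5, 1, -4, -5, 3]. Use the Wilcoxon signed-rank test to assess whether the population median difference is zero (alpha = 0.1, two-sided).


Step 1: Drop any zero differences (none here) and take |d_i|.
|d| = [6, 7, 3, 2, 5, 1, 4, 5, 1, 4, 5, 3]
Step 2: Midrank |d_i| (ties get averaged ranks).
ranks: |6|->11, |7|->12, |3|->4.5, |2|->3, |5|->9, |1|->1.5, |4|->6.5, |5|->9, |1|->1.5, |4|->6.5, |5|->9, |3|->4.5
Step 3: Attach original signs; sum ranks with positive sign and with negative sign.
W+ = 11 + 12 + 4.5 + 3 + 9 + 6.5 + 1.5 + 4.5 = 52
W- = 1.5 + 9 + 6.5 + 9 = 26
(Check: W+ + W- = 78 should equal n(n+1)/2 = 78.)
Step 4: Test statistic W = min(W+, W-) = 26.
Step 5: Ties in |d|, so use the tie-corrected normal approximation.
        E[W] = n(n+1)/4 = 12*13/4 = 39.
        Tie groups: |d|=1 (t=2), |d|=3 (t=2), |d|=4 (t=2), |d|=5 (t=3); sum(t^3 - t) = 42.
        Var[W] = n(n+1)(2n+1)/24 - sum(t^3-t)/48 = 3900/24 - 42/48 = 161.625.
        z = (W - E[W]) / sqrt(Var[W]) = (26 - 39) / 12.7132 = -1.0226.
        Two-sided p = 2*Phi(z) = 0.306516.
Step 6: alpha = 0.1. fail to reject H0.

W+ = 52, W- = 26, W = min = 26, p = 0.306516, fail to reject H0.


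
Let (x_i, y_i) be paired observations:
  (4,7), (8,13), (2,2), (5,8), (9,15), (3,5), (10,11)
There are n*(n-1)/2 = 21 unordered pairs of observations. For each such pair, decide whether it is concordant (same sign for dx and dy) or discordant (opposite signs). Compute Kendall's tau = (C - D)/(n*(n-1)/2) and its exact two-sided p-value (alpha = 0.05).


Step 1: Enumerate the 21 unordered pairs (i,j) with i<j and classify each by sign(x_j-x_i) * sign(y_j-y_i).
  (1,2):dx=+4,dy=+6->C; (1,3):dx=-2,dy=-5->C; (1,4):dx=+1,dy=+1->C; (1,5):dx=+5,dy=+8->C
  (1,6):dx=-1,dy=-2->C; (1,7):dx=+6,dy=+4->C; (2,3):dx=-6,dy=-11->C; (2,4):dx=-3,dy=-5->C
  (2,5):dx=+1,dy=+2->C; (2,6):dx=-5,dy=-8->C; (2,7):dx=+2,dy=-2->D; (3,4):dx=+3,dy=+6->C
  (3,5):dx=+7,dy=+13->C; (3,6):dx=+1,dy=+3->C; (3,7):dx=+8,dy=+9->C; (4,5):dx=+4,dy=+7->C
  (4,6):dx=-2,dy=-3->C; (4,7):dx=+5,dy=+3->C; (5,6):dx=-6,dy=-10->C; (5,7):dx=+1,dy=-4->D
  (6,7):dx=+7,dy=+6->C
Step 2: C = 19, D = 2, total pairs = 21.
Step 3: tau = (C - D)/(n(n-1)/2) = (19 - 2)/21 = 0.809524.
Step 4: Exact two-sided p-value (enumerate n! = 5040 permutations of y under H0): p = 0.010714.
Step 5: alpha = 0.05. reject H0.

tau_b = 0.8095 (C=19, D=2), p = 0.010714, reject H0.


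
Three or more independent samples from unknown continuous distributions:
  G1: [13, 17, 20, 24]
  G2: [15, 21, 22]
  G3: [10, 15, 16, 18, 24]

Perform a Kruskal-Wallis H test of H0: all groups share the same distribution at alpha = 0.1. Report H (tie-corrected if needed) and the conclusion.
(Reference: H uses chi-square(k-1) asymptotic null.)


Step 1: Combine all N = 12 observations and assign midranks.
sorted (value, group, rank): (10,G3,1), (13,G1,2), (15,G2,3.5), (15,G3,3.5), (16,G3,5), (17,G1,6), (18,G3,7), (20,G1,8), (21,G2,9), (22,G2,10), (24,G1,11.5), (24,G3,11.5)
Step 2: Sum ranks within each group.
R_1 = 27.5 (n_1 = 4)
R_2 = 22.5 (n_2 = 3)
R_3 = 28 (n_3 = 5)
Step 3: H = 12/(N(N+1)) * sum(R_i^2/n_i) - 3(N+1)
     = 12/(12*13) * (27.5^2/4 + 22.5^2/3 + 28^2/5) - 3*13
     = 0.076923 * 514.612 - 39
     = 0.585577.
Step 4: Ties present; correction factor C = 1 - 12/(12^3 - 12) = 0.993007. Corrected H = 0.585577 / 0.993007 = 0.589701.
Step 5: Under H0, H ~ chi^2(2); p-value = 0.744643.
Step 6: alpha = 0.1. fail to reject H0.

H = 0.5897, df = 2, p = 0.744643, fail to reject H0.


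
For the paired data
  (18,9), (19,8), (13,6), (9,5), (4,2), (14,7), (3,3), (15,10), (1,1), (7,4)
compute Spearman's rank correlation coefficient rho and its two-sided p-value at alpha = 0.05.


Step 1: Rank x and y separately (midranks; no ties here).
rank(x): 18->9, 19->10, 13->6, 9->5, 4->3, 14->7, 3->2, 15->8, 1->1, 7->4
rank(y): 9->9, 8->8, 6->6, 5->5, 2->2, 7->7, 3->3, 10->10, 1->1, 4->4
Step 2: d_i = R_x(i) - R_y(i); compute d_i^2.
  (9-9)^2=0, (10-8)^2=4, (6-6)^2=0, (5-5)^2=0, (3-2)^2=1, (7-7)^2=0, (2-3)^2=1, (8-10)^2=4, (1-1)^2=0, (4-4)^2=0
sum(d^2) = 10.
Step 3: rho = 1 - 6*10 / (10*(10^2 - 1)) = 1 - 60/990 = 0.939394.
Step 4: Under H0, t = rho * sqrt((n-2)/(1-rho^2)) = 7.7500 ~ t(8).
Step 5: Two-sided p-value from the t-distribution with 8 df = 0.000055.
Step 6: alpha = 0.05. reject H0.

rho = 0.9394, p = 0.000055, reject H0 at alpha = 0.05.


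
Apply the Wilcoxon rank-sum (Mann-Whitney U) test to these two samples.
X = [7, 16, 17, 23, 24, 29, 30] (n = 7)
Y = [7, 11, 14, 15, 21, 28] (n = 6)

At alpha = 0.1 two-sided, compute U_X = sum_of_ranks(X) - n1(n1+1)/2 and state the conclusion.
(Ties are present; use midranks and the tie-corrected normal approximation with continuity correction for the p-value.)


Step 1: Combine and sort all 13 observations; assign midranks.
sorted (value, group): (7,X), (7,Y), (11,Y), (14,Y), (15,Y), (16,X), (17,X), (21,Y), (23,X), (24,X), (28,Y), (29,X), (30,X)
ranks: 7->1.5, 7->1.5, 11->3, 14->4, 15->5, 16->6, 17->7, 21->8, 23->9, 24->10, 28->11, 29->12, 30->13
Step 2: Rank sum for X: R1 = 1.5 + 6 + 7 + 9 + 10 + 12 + 13 = 58.5.
Step 3: U_X = R1 - n1(n1+1)/2 = 58.5 - 7*8/2 = 58.5 - 28 = 30.5.
       U_Y = n1*n2 - U_X = 42 - 30.5 = 11.5.
Step 4: Ties are present, so use the tie-corrected normal approximation (with continuity correction) for the p-value.
Step 5: p-value = 0.197926; compare to alpha = 0.1. fail to reject H0.

U_X = 30.5, p = 0.197926, fail to reject H0 at alpha = 0.1.


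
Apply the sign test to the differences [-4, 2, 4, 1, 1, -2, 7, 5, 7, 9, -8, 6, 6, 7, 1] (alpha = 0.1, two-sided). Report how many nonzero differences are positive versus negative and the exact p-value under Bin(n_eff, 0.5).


Step 1: Discard zero differences. Original n = 15; n_eff = number of nonzero differences = 15.
Nonzero differences (with sign): -4, +2, +4, +1, +1, -2, +7, +5, +7, +9, -8, +6, +6, +7, +1
Step 2: Count signs: positive = 12, negative = 3.
Step 3: Under H0: P(positive) = 0.5, so the number of positives S ~ Bin(15, 0.5).
Step 4: Two-sided exact p-value = sum of Bin(15,0.5) probabilities at or below the observed probability = 0.035156.
Step 5: alpha = 0.1. reject H0.

n_eff = 15, pos = 12, neg = 3, p = 0.035156, reject H0.


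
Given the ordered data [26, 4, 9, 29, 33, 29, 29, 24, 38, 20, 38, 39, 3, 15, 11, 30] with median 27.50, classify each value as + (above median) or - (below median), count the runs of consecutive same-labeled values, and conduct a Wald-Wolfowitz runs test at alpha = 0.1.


Step 1: Compute median = 27.50; label A = above, B = below.
Labels in order: BBBAAAABABAABBBA  (n_A = 8, n_B = 8)
Step 2: Count runs R = 8.
Step 3: Under H0 (random ordering), E[R] = 2*n_A*n_B/(n_A+n_B) + 1 = 2*8*8/16 + 1 = 9.0000.
        Var[R] = 2*n_A*n_B*(2*n_A*n_B - n_A - n_B) / ((n_A+n_B)^2 * (n_A+n_B-1)) = 14336/3840 = 3.7333.
        SD[R] = 1.9322.
Step 4: Continuity-corrected z = (R + 0.5 - E[R]) / SD[R] = (8 + 0.5 - 9.0000) / 1.9322 = -0.2588.
Step 5: Two-sided p-value via normal approximation = 2*(1 - Phi(|z|)) = 0.795809.
Step 6: alpha = 0.1. fail to reject H0.

R = 8, z = -0.2588, p = 0.795809, fail to reject H0.


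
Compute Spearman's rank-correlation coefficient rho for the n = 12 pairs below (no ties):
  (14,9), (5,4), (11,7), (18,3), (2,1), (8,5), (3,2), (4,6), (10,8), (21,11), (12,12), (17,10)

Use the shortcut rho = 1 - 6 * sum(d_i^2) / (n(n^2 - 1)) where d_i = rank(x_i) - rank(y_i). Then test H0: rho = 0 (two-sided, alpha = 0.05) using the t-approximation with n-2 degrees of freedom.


Step 1: Rank x and y separately (midranks; no ties here).
rank(x): 14->9, 5->4, 11->7, 18->11, 2->1, 8->5, 3->2, 4->3, 10->6, 21->12, 12->8, 17->10
rank(y): 9->9, 4->4, 7->7, 3->3, 1->1, 5->5, 2->2, 6->6, 8->8, 11->11, 12->12, 10->10
Step 2: d_i = R_x(i) - R_y(i); compute d_i^2.
  (9-9)^2=0, (4-4)^2=0, (7-7)^2=0, (11-3)^2=64, (1-1)^2=0, (5-5)^2=0, (2-2)^2=0, (3-6)^2=9, (6-8)^2=4, (12-11)^2=1, (8-12)^2=16, (10-10)^2=0
sum(d^2) = 94.
Step 3: rho = 1 - 6*94 / (12*(12^2 - 1)) = 1 - 564/1716 = 0.671329.
Step 4: Under H0, t = rho * sqrt((n-2)/(1-rho^2)) = 2.8643 ~ t(10).
Step 5: Two-sided p-value from the t-distribution with 10 df = 0.016831.
Step 6: alpha = 0.05. reject H0.

rho = 0.6713, p = 0.016831, reject H0 at alpha = 0.05.


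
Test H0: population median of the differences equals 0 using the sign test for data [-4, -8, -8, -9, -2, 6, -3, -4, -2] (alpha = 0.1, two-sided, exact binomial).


Step 1: Discard zero differences. Original n = 9; n_eff = number of nonzero differences = 9.
Nonzero differences (with sign): -4, -8, -8, -9, -2, +6, -3, -4, -2
Step 2: Count signs: positive = 1, negative = 8.
Step 3: Under H0: P(positive) = 0.5, so the number of positives S ~ Bin(9, 0.5).
Step 4: Two-sided exact p-value = sum of Bin(9,0.5) probabilities at or below the observed probability = 0.039062.
Step 5: alpha = 0.1. reject H0.

n_eff = 9, pos = 1, neg = 8, p = 0.039062, reject H0.


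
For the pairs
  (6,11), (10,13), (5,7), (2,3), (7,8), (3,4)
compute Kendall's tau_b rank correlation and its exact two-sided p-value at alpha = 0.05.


Step 1: Enumerate the 15 unordered pairs (i,j) with i<j and classify each by sign(x_j-x_i) * sign(y_j-y_i).
  (1,2):dx=+4,dy=+2->C; (1,3):dx=-1,dy=-4->C; (1,4):dx=-4,dy=-8->C; (1,5):dx=+1,dy=-3->D
  (1,6):dx=-3,dy=-7->C; (2,3):dx=-5,dy=-6->C; (2,4):dx=-8,dy=-10->C; (2,5):dx=-3,dy=-5->C
  (2,6):dx=-7,dy=-9->C; (3,4):dx=-3,dy=-4->C; (3,5):dx=+2,dy=+1->C; (3,6):dx=-2,dy=-3->C
  (4,5):dx=+5,dy=+5->C; (4,6):dx=+1,dy=+1->C; (5,6):dx=-4,dy=-4->C
Step 2: C = 14, D = 1, total pairs = 15.
Step 3: tau = (C - D)/(n(n-1)/2) = (14 - 1)/15 = 0.866667.
Step 4: Exact two-sided p-value (enumerate n! = 720 permutations of y under H0): p = 0.016667.
Step 5: alpha = 0.05. reject H0.

tau_b = 0.8667 (C=14, D=1), p = 0.016667, reject H0.


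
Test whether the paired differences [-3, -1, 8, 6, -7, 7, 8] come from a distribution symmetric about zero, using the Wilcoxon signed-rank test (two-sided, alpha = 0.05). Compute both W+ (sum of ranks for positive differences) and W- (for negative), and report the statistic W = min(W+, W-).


Step 1: Drop any zero differences (none here) and take |d_i|.
|d| = [3, 1, 8, 6, 7, 7, 8]
Step 2: Midrank |d_i| (ties get averaged ranks).
ranks: |3|->2, |1|->1, |8|->6.5, |6|->3, |7|->4.5, |7|->4.5, |8|->6.5
Step 3: Attach original signs; sum ranks with positive sign and with negative sign.
W+ = 6.5 + 3 + 4.5 + 6.5 = 20.5
W- = 2 + 1 + 4.5 = 7.5
(Check: W+ + W- = 28 should equal n(n+1)/2 = 28.)
Step 4: Test statistic W = min(W+, W-) = 7.5.
Step 5: Ties in |d|, so use the tie-corrected normal approximation.
        E[W] = n(n+1)/4 = 7*8/4 = 14.
        Tie groups: |d|=7 (t=2), |d|=8 (t=2); sum(t^3 - t) = 12.
        Var[W] = n(n+1)(2n+1)/24 - sum(t^3-t)/48 = 840/24 - 12/48 = 34.75.
        z = (W - E[W]) / sqrt(Var[W]) = (7.5 - 14) / 5.8949 = -1.1026.
        Two-sided p = 2*Phi(z) = 0.270181.
Step 6: alpha = 0.05. fail to reject H0.

W+ = 20.5, W- = 7.5, W = min = 7.5, p = 0.270181, fail to reject H0.


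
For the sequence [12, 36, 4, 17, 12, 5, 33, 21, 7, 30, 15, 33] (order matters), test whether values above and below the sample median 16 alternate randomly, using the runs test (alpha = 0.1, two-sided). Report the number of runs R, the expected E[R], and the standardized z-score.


Step 1: Compute median = 16; label A = above, B = below.
Labels in order: BABABBAABABA  (n_A = 6, n_B = 6)
Step 2: Count runs R = 10.
Step 3: Under H0 (random ordering), E[R] = 2*n_A*n_B/(n_A+n_B) + 1 = 2*6*6/12 + 1 = 7.0000.
        Var[R] = 2*n_A*n_B*(2*n_A*n_B - n_A - n_B) / ((n_A+n_B)^2 * (n_A+n_B-1)) = 4320/1584 = 2.7273.
        SD[R] = 1.6514.
Step 4: Continuity-corrected z = (R - 0.5 - E[R]) / SD[R] = (10 - 0.5 - 7.0000) / 1.6514 = 1.5138.
Step 5: Two-sided p-value via normal approximation = 2*(1 - Phi(|z|)) = 0.130070.
Step 6: alpha = 0.1. fail to reject H0.

R = 10, z = 1.5138, p = 0.130070, fail to reject H0.


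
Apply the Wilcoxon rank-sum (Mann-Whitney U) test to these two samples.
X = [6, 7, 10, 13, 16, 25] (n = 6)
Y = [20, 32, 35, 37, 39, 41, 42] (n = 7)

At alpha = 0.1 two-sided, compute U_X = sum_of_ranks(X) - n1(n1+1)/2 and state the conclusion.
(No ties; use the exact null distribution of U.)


Step 1: Combine and sort all 13 observations; assign midranks.
sorted (value, group): (6,X), (7,X), (10,X), (13,X), (16,X), (20,Y), (25,X), (32,Y), (35,Y), (37,Y), (39,Y), (41,Y), (42,Y)
ranks: 6->1, 7->2, 10->3, 13->4, 16->5, 20->6, 25->7, 32->8, 35->9, 37->10, 39->11, 41->12, 42->13
Step 2: Rank sum for X: R1 = 1 + 2 + 3 + 4 + 5 + 7 = 22.
Step 3: U_X = R1 - n1(n1+1)/2 = 22 - 6*7/2 = 22 - 21 = 1.
       U_Y = n1*n2 - U_X = 42 - 1 = 41.
Step 4: No ties, so the exact null distribution of U (based on enumerating the C(13,6) = 1716 equally likely rank assignments) gives the two-sided p-value.
Step 5: p-value = 0.002331; compare to alpha = 0.1. reject H0.

U_X = 1, p = 0.002331, reject H0 at alpha = 0.1.


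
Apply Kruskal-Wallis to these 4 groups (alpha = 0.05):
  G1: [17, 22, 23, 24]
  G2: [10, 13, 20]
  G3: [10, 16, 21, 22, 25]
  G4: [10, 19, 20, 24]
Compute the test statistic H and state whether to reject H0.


Step 1: Combine all N = 16 observations and assign midranks.
sorted (value, group, rank): (10,G2,2), (10,G3,2), (10,G4,2), (13,G2,4), (16,G3,5), (17,G1,6), (19,G4,7), (20,G2,8.5), (20,G4,8.5), (21,G3,10), (22,G1,11.5), (22,G3,11.5), (23,G1,13), (24,G1,14.5), (24,G4,14.5), (25,G3,16)
Step 2: Sum ranks within each group.
R_1 = 45 (n_1 = 4)
R_2 = 14.5 (n_2 = 3)
R_3 = 44.5 (n_3 = 5)
R_4 = 32 (n_4 = 4)
Step 3: H = 12/(N(N+1)) * sum(R_i^2/n_i) - 3(N+1)
     = 12/(16*17) * (45^2/4 + 14.5^2/3 + 44.5^2/5 + 32^2/4) - 3*17
     = 0.044118 * 1228.38 - 51
     = 3.193382.
Step 4: Ties present; correction factor C = 1 - 42/(16^3 - 16) = 0.989706. Corrected H = 3.193382 / 0.989706 = 3.226597.
Step 5: Under H0, H ~ chi^2(3); p-value = 0.357990.
Step 6: alpha = 0.05. fail to reject H0.

H = 3.2266, df = 3, p = 0.357990, fail to reject H0.


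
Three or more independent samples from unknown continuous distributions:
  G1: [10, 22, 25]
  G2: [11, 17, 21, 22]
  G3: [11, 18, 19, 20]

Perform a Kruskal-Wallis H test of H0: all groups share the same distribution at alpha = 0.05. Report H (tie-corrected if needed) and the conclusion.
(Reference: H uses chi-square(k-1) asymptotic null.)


Step 1: Combine all N = 11 observations and assign midranks.
sorted (value, group, rank): (10,G1,1), (11,G2,2.5), (11,G3,2.5), (17,G2,4), (18,G3,5), (19,G3,6), (20,G3,7), (21,G2,8), (22,G1,9.5), (22,G2,9.5), (25,G1,11)
Step 2: Sum ranks within each group.
R_1 = 21.5 (n_1 = 3)
R_2 = 24 (n_2 = 4)
R_3 = 20.5 (n_3 = 4)
Step 3: H = 12/(N(N+1)) * sum(R_i^2/n_i) - 3(N+1)
     = 12/(11*12) * (21.5^2/3 + 24^2/4 + 20.5^2/4) - 3*12
     = 0.090909 * 403.146 - 36
     = 0.649621.
Step 4: Ties present; correction factor C = 1 - 12/(11^3 - 11) = 0.990909. Corrected H = 0.649621 / 0.990909 = 0.655581.
Step 5: Under H0, H ~ chi^2(2); p-value = 0.720514.
Step 6: alpha = 0.05. fail to reject H0.

H = 0.6556, df = 2, p = 0.720514, fail to reject H0.


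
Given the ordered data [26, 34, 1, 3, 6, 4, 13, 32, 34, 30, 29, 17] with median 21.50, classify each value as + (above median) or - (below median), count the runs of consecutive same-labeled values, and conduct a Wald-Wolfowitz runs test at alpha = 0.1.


Step 1: Compute median = 21.50; label A = above, B = below.
Labels in order: AABBBBBAAAAB  (n_A = 6, n_B = 6)
Step 2: Count runs R = 4.
Step 3: Under H0 (random ordering), E[R] = 2*n_A*n_B/(n_A+n_B) + 1 = 2*6*6/12 + 1 = 7.0000.
        Var[R] = 2*n_A*n_B*(2*n_A*n_B - n_A - n_B) / ((n_A+n_B)^2 * (n_A+n_B-1)) = 4320/1584 = 2.7273.
        SD[R] = 1.6514.
Step 4: Continuity-corrected z = (R + 0.5 - E[R]) / SD[R] = (4 + 0.5 - 7.0000) / 1.6514 = -1.5138.
Step 5: Two-sided p-value via normal approximation = 2*(1 - Phi(|z|)) = 0.130070.
Step 6: alpha = 0.1. fail to reject H0.

R = 4, z = -1.5138, p = 0.130070, fail to reject H0.


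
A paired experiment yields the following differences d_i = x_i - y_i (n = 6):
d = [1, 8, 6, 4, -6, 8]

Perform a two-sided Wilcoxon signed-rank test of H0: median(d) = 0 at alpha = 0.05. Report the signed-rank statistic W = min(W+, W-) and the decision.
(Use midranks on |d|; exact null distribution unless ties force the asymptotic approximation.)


Step 1: Drop any zero differences (none here) and take |d_i|.
|d| = [1, 8, 6, 4, 6, 8]
Step 2: Midrank |d_i| (ties get averaged ranks).
ranks: |1|->1, |8|->5.5, |6|->3.5, |4|->2, |6|->3.5, |8|->5.5
Step 3: Attach original signs; sum ranks with positive sign and with negative sign.
W+ = 1 + 5.5 + 3.5 + 2 + 5.5 = 17.5
W- = 3.5 = 3.5
(Check: W+ + W- = 21 should equal n(n+1)/2 = 21.)
Step 4: Test statistic W = min(W+, W-) = 3.5.
Step 5: Ties in |d|, so use the tie-corrected normal approximation.
        E[W] = n(n+1)/4 = 6*7/4 = 10.5.
        Tie groups: |d|=6 (t=2), |d|=8 (t=2); sum(t^3 - t) = 12.
        Var[W] = n(n+1)(2n+1)/24 - sum(t^3-t)/48 = 546/24 - 12/48 = 22.5.
        z = (W - E[W]) / sqrt(Var[W]) = (3.5 - 10.5) / 4.7434 = -1.4757.
        Two-sided p = 2*Phi(z) = 0.140017.
Step 6: alpha = 0.05. fail to reject H0.

W+ = 17.5, W- = 3.5, W = min = 3.5, p = 0.140017, fail to reject H0.


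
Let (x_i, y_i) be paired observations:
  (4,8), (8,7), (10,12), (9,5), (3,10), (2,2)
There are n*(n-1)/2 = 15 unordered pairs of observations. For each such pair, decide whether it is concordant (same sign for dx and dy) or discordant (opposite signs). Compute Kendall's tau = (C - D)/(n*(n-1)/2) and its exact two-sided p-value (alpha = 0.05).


Step 1: Enumerate the 15 unordered pairs (i,j) with i<j and classify each by sign(x_j-x_i) * sign(y_j-y_i).
  (1,2):dx=+4,dy=-1->D; (1,3):dx=+6,dy=+4->C; (1,4):dx=+5,dy=-3->D; (1,5):dx=-1,dy=+2->D
  (1,6):dx=-2,dy=-6->C; (2,3):dx=+2,dy=+5->C; (2,4):dx=+1,dy=-2->D; (2,5):dx=-5,dy=+3->D
  (2,6):dx=-6,dy=-5->C; (3,4):dx=-1,dy=-7->C; (3,5):dx=-7,dy=-2->C; (3,6):dx=-8,dy=-10->C
  (4,5):dx=-6,dy=+5->D; (4,6):dx=-7,dy=-3->C; (5,6):dx=-1,dy=-8->C
Step 2: C = 9, D = 6, total pairs = 15.
Step 3: tau = (C - D)/(n(n-1)/2) = (9 - 6)/15 = 0.200000.
Step 4: Exact two-sided p-value (enumerate n! = 720 permutations of y under H0): p = 0.719444.
Step 5: alpha = 0.05. fail to reject H0.

tau_b = 0.2000 (C=9, D=6), p = 0.719444, fail to reject H0.


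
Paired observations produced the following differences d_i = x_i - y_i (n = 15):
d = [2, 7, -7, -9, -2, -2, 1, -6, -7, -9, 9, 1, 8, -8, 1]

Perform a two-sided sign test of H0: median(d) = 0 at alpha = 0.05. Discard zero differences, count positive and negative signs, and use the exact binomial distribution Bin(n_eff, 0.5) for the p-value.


Step 1: Discard zero differences. Original n = 15; n_eff = number of nonzero differences = 15.
Nonzero differences (with sign): +2, +7, -7, -9, -2, -2, +1, -6, -7, -9, +9, +1, +8, -8, +1
Step 2: Count signs: positive = 7, negative = 8.
Step 3: Under H0: P(positive) = 0.5, so the number of positives S ~ Bin(15, 0.5).
Step 4: Two-sided exact p-value = sum of Bin(15,0.5) probabilities at or below the observed probability = 1.000000.
Step 5: alpha = 0.05. fail to reject H0.

n_eff = 15, pos = 7, neg = 8, p = 1.000000, fail to reject H0.


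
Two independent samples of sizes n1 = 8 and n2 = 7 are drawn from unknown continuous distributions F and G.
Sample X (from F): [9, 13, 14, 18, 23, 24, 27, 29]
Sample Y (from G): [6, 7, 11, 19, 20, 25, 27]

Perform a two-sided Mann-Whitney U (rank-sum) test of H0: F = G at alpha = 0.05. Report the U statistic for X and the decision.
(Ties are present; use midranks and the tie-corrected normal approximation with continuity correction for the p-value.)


Step 1: Combine and sort all 15 observations; assign midranks.
sorted (value, group): (6,Y), (7,Y), (9,X), (11,Y), (13,X), (14,X), (18,X), (19,Y), (20,Y), (23,X), (24,X), (25,Y), (27,X), (27,Y), (29,X)
ranks: 6->1, 7->2, 9->3, 11->4, 13->5, 14->6, 18->7, 19->8, 20->9, 23->10, 24->11, 25->12, 27->13.5, 27->13.5, 29->15
Step 2: Rank sum for X: R1 = 3 + 5 + 6 + 7 + 10 + 11 + 13.5 + 15 = 70.5.
Step 3: U_X = R1 - n1(n1+1)/2 = 70.5 - 8*9/2 = 70.5 - 36 = 34.5.
       U_Y = n1*n2 - U_X = 56 - 34.5 = 21.5.
Step 4: Ties are present, so use the tie-corrected normal approximation (with continuity correction) for the p-value.
Step 5: p-value = 0.487064; compare to alpha = 0.05. fail to reject H0.

U_X = 34.5, p = 0.487064, fail to reject H0 at alpha = 0.05.


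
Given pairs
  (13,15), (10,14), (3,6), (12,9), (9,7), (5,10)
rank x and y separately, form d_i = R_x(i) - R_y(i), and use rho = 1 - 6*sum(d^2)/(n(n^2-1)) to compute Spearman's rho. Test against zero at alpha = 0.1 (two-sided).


Step 1: Rank x and y separately (midranks; no ties here).
rank(x): 13->6, 10->4, 3->1, 12->5, 9->3, 5->2
rank(y): 15->6, 14->5, 6->1, 9->3, 7->2, 10->4
Step 2: d_i = R_x(i) - R_y(i); compute d_i^2.
  (6-6)^2=0, (4-5)^2=1, (1-1)^2=0, (5-3)^2=4, (3-2)^2=1, (2-4)^2=4
sum(d^2) = 10.
Step 3: rho = 1 - 6*10 / (6*(6^2 - 1)) = 1 - 60/210 = 0.714286.
Step 4: Under H0, t = rho * sqrt((n-2)/(1-rho^2)) = 2.0412 ~ t(4).
Step 5: Two-sided p-value from the t-distribution with 4 df = 0.110787.
Step 6: alpha = 0.1. fail to reject H0.

rho = 0.7143, p = 0.110787, fail to reject H0 at alpha = 0.1.


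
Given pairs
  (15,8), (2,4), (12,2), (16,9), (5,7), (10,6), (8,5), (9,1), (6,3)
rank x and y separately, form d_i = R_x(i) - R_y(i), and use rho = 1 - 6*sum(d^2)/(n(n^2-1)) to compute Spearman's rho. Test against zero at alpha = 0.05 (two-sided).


Step 1: Rank x and y separately (midranks; no ties here).
rank(x): 15->8, 2->1, 12->7, 16->9, 5->2, 10->6, 8->4, 9->5, 6->3
rank(y): 8->8, 4->4, 2->2, 9->9, 7->7, 6->6, 5->5, 1->1, 3->3
Step 2: d_i = R_x(i) - R_y(i); compute d_i^2.
  (8-8)^2=0, (1-4)^2=9, (7-2)^2=25, (9-9)^2=0, (2-7)^2=25, (6-6)^2=0, (4-5)^2=1, (5-1)^2=16, (3-3)^2=0
sum(d^2) = 76.
Step 3: rho = 1 - 6*76 / (9*(9^2 - 1)) = 1 - 456/720 = 0.366667.
Step 4: Under H0, t = rho * sqrt((n-2)/(1-rho^2)) = 1.0427 ~ t(7).
Step 5: Two-sided p-value from the t-distribution with 7 df = 0.331740.
Step 6: alpha = 0.05. fail to reject H0.

rho = 0.3667, p = 0.331740, fail to reject H0 at alpha = 0.05.


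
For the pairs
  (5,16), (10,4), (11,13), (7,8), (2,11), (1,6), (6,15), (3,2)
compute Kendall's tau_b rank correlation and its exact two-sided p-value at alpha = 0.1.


Step 1: Enumerate the 28 unordered pairs (i,j) with i<j and classify each by sign(x_j-x_i) * sign(y_j-y_i).
  (1,2):dx=+5,dy=-12->D; (1,3):dx=+6,dy=-3->D; (1,4):dx=+2,dy=-8->D; (1,5):dx=-3,dy=-5->C
  (1,6):dx=-4,dy=-10->C; (1,7):dx=+1,dy=-1->D; (1,8):dx=-2,dy=-14->C; (2,3):dx=+1,dy=+9->C
  (2,4):dx=-3,dy=+4->D; (2,5):dx=-8,dy=+7->D; (2,6):dx=-9,dy=+2->D; (2,7):dx=-4,dy=+11->D
  (2,8):dx=-7,dy=-2->C; (3,4):dx=-4,dy=-5->C; (3,5):dx=-9,dy=-2->C; (3,6):dx=-10,dy=-7->C
  (3,7):dx=-5,dy=+2->D; (3,8):dx=-8,dy=-11->C; (4,5):dx=-5,dy=+3->D; (4,6):dx=-6,dy=-2->C
  (4,7):dx=-1,dy=+7->D; (4,8):dx=-4,dy=-6->C; (5,6):dx=-1,dy=-5->C; (5,7):dx=+4,dy=+4->C
  (5,8):dx=+1,dy=-9->D; (6,7):dx=+5,dy=+9->C; (6,8):dx=+2,dy=-4->D; (7,8):dx=-3,dy=-13->C
Step 2: C = 15, D = 13, total pairs = 28.
Step 3: tau = (C - D)/(n(n-1)/2) = (15 - 13)/28 = 0.071429.
Step 4: Exact two-sided p-value (enumerate n! = 40320 permutations of y under H0): p = 0.904861.
Step 5: alpha = 0.1. fail to reject H0.

tau_b = 0.0714 (C=15, D=13), p = 0.904861, fail to reject H0.


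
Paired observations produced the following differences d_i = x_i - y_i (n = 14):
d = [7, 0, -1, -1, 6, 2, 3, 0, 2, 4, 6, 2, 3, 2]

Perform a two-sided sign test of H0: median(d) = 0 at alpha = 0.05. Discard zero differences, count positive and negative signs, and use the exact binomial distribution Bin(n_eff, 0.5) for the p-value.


Step 1: Discard zero differences. Original n = 14; n_eff = number of nonzero differences = 12.
Nonzero differences (with sign): +7, -1, -1, +6, +2, +3, +2, +4, +6, +2, +3, +2
Step 2: Count signs: positive = 10, negative = 2.
Step 3: Under H0: P(positive) = 0.5, so the number of positives S ~ Bin(12, 0.5).
Step 4: Two-sided exact p-value = sum of Bin(12,0.5) probabilities at or below the observed probability = 0.038574.
Step 5: alpha = 0.05. reject H0.

n_eff = 12, pos = 10, neg = 2, p = 0.038574, reject H0.


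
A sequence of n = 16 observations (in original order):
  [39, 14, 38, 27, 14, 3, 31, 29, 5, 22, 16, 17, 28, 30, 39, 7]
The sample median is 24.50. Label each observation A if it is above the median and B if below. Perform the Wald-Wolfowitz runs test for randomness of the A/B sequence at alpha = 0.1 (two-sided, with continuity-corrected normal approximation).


Step 1: Compute median = 24.50; label A = above, B = below.
Labels in order: ABAABBAABBBBAAAB  (n_A = 8, n_B = 8)
Step 2: Count runs R = 8.
Step 3: Under H0 (random ordering), E[R] = 2*n_A*n_B/(n_A+n_B) + 1 = 2*8*8/16 + 1 = 9.0000.
        Var[R] = 2*n_A*n_B*(2*n_A*n_B - n_A - n_B) / ((n_A+n_B)^2 * (n_A+n_B-1)) = 14336/3840 = 3.7333.
        SD[R] = 1.9322.
Step 4: Continuity-corrected z = (R + 0.5 - E[R]) / SD[R] = (8 + 0.5 - 9.0000) / 1.9322 = -0.2588.
Step 5: Two-sided p-value via normal approximation = 2*(1 - Phi(|z|)) = 0.795809.
Step 6: alpha = 0.1. fail to reject H0.

R = 8, z = -0.2588, p = 0.795809, fail to reject H0.


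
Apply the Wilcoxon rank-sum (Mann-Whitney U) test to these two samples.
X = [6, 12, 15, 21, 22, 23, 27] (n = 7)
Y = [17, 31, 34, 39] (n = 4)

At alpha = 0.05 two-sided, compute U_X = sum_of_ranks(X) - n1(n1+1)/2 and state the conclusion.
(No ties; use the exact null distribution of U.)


Step 1: Combine and sort all 11 observations; assign midranks.
sorted (value, group): (6,X), (12,X), (15,X), (17,Y), (21,X), (22,X), (23,X), (27,X), (31,Y), (34,Y), (39,Y)
ranks: 6->1, 12->2, 15->3, 17->4, 21->5, 22->6, 23->7, 27->8, 31->9, 34->10, 39->11
Step 2: Rank sum for X: R1 = 1 + 2 + 3 + 5 + 6 + 7 + 8 = 32.
Step 3: U_X = R1 - n1(n1+1)/2 = 32 - 7*8/2 = 32 - 28 = 4.
       U_Y = n1*n2 - U_X = 28 - 4 = 24.
Step 4: No ties, so the exact null distribution of U (based on enumerating the C(11,7) = 330 equally likely rank assignments) gives the two-sided p-value.
Step 5: p-value = 0.072727; compare to alpha = 0.05. fail to reject H0.

U_X = 4, p = 0.072727, fail to reject H0 at alpha = 0.05.
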